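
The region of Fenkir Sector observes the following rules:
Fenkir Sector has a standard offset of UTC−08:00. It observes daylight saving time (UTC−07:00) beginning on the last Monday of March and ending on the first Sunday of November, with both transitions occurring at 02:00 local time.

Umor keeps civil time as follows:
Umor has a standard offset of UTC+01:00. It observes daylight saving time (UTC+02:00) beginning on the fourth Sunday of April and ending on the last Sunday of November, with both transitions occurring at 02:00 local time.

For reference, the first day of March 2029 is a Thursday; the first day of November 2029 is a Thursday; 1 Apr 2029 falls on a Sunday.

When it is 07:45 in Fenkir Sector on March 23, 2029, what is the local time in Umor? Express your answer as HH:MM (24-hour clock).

16:45

1 March 2029 is a Thursday, so Mondays fall on 5, 12, 19, 26; the last is March 26.
1 November 2029 is a Thursday, so the first Sunday is November 4.
March 23, 2029 is outside the daylight-saving period (26 March – 4 November), so Fenkir Sector is on standard time, UTC−08:00.
07:45 Fenkir Sector + 8h = 15:45 UTC.
1 April 2029 is a Sunday, so the first Sunday is April 1 and the fourth is April 22.
1 November 2029 is a Thursday, so Sundays fall on 4, 11, 18, 25; the last is November 25.
At the standard offset (UTC+01:00), 15:45 UTC + 1h = 16:45 Umor standard time.
The standard-time date in Umor, March 23, 2029, is outside the daylight-saving period (22 April – 25 November), so Umor is on standard time, UTC+01:00.
15:45 UTC + 1h = 16:45 Umor.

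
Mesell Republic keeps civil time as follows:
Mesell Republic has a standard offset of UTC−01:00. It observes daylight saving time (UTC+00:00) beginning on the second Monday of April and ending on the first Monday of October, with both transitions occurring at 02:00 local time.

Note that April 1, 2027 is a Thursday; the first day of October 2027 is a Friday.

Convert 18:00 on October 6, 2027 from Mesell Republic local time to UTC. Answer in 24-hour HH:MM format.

1 April 2027 is a Thursday, so the first Monday is April 5 and the second is April 12.
1 October 2027 is a Friday, so the first Monday is October 4.
October 6, 2027 is outside the daylight-saving period (12 April – 4 October), so Mesell Republic is on standard time, UTC−01:00.
18:00 local + 1h = 19:00 UTC.

19:00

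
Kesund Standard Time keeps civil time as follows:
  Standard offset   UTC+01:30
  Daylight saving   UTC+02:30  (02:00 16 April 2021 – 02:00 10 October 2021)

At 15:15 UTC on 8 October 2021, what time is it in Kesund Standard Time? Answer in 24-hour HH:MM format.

17:45

At the standard offset (UTC+01:30), 15:15 UTC + 1h30m = 16:45 Kesund Standard Time standard time.
The standard-time date in Kesund Standard Time, 8 October 2021, lies within the daylight-saving period (16 April – 10 October), so Kesund Standard Time is on daylight time, UTC+02:30.
15:15 UTC + 2h30m = 17:45 local.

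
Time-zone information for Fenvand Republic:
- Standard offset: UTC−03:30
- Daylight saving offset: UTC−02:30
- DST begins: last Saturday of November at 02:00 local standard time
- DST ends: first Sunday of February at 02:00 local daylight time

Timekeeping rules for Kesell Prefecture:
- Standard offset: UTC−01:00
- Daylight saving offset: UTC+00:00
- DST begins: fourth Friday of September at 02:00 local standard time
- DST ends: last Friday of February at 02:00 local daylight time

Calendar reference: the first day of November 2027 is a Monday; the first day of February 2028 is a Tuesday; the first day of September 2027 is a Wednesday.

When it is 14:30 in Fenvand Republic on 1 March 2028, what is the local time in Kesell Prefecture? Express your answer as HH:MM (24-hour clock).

17:00

1 November 2027 is a Monday, so Saturdays fall on 6, 13, 20, 27; the last is November 27.
1 February 2028 is a Tuesday, so the first Sunday is February 6.
1 March 2028 is outside the daylight-saving period (27 November 2027 – 6 February 2028), so Fenvand Republic is on standard time, UTC−03:30.
14:30 Fenvand Republic + 3h30m = 18:00 UTC.
1 September 2027 is a Wednesday, so the first Friday is September 3 and the fourth is September 24.
1 February 2028 is a Tuesday, so Fridays fall on 4, 11, 18, 25; the last is February 25.
At the standard offset (UTC−01:00), 18:00 UTC − 1h = 17:00 Kesell Prefecture standard time.
Daylight saving runs 24 September 2027 – 25 February 2028; the standard-time date in Kesell Prefecture, 1 March 2028, is outside that window, so Kesell Prefecture is on standard time at UTC−01:00.
18:00 UTC − 1h = 17:00 Kesell Prefecture.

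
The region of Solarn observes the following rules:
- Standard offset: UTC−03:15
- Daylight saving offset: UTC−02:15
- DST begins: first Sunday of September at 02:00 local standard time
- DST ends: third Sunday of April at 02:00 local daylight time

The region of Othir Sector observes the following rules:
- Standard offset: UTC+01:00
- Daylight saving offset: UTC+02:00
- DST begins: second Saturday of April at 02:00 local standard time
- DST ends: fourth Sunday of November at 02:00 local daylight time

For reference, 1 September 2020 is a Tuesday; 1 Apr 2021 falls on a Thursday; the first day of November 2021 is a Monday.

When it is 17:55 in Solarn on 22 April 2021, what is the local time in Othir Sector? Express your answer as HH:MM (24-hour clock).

1 September 2020 is a Tuesday, so the first Sunday is September 6.
1 April 2021 is a Thursday, so the first Sunday is April 4 and the third is April 18.
Daylight saving runs 6 September 2020 – 18 April 2021; 22 April 2021 is outside that window, so Solarn is on standard time at UTC−03:15.
17:55 Solarn + 3h15m = 21:10 UTC.
1 April 2021 is a Thursday, so the first Saturday is April 3 and the second is April 10.
1 November 2021 is a Monday, so the first Sunday is November 7 and the fourth is November 28.
At the standard offset (UTC+01:00), 21:10 UTC + 1h = 22:10 Othir Sector standard time.
The standard-time date in Othir Sector, 22 April 2021, falls between 10 April and 28 November, so daylight saving is in effect and Othir Sector is at UTC+02:00.
21:10 UTC + 2h = 23:10 Othir Sector.

23:10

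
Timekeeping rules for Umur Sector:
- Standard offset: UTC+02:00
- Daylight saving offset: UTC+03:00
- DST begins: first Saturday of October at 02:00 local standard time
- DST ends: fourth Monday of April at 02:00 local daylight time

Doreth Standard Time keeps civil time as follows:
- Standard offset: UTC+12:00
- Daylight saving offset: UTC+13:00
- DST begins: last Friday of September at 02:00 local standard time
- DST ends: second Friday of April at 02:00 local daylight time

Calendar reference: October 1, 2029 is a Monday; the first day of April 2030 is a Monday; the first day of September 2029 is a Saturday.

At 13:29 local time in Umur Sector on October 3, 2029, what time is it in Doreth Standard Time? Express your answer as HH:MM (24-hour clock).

1 October 2029 is a Monday, so the first Saturday is October 6.
1 April 2030 is a Monday, so the first Monday is April 1 and the fourth is April 22.
Daylight saving runs 6 October 2029 – 22 April 2030; October 3, 2029 is outside that window, so Umur Sector is on standard time at UTC+02:00.
13:29 Umur Sector − 2h = 11:29 UTC.
1 September 2029 is a Saturday, so Fridays fall on 7, 14, 21, 28; the last is September 28.
1 April 2030 is a Monday, so the first Friday is April 5 and the second is April 12.
At the standard offset (UTC+12:00), 11:29 UTC + 12h = 23:29 Doreth Standard Time standard time.
The standard-time date in Doreth Standard Time, October 3, 2029, lies within the daylight-saving period (28 September 2029 – 12 April 2030), so Doreth Standard Time is on daylight time, UTC+13:00.
11:29 UTC + 13h = 00:29 Doreth Standard Time (rolling into the next day, 4 October 2029).

00:29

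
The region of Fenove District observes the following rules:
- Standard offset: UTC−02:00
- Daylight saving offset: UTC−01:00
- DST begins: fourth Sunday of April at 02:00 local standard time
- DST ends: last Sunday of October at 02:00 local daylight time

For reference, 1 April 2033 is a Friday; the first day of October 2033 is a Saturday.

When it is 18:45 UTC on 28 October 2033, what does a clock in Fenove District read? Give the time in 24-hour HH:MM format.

17:45

1 April 2033 is a Friday, so the first Sunday is April 3 and the fourth is April 24.
1 October 2033 is a Saturday, so Sundays fall on 2, 9, 16, 23, 30; the last is October 30.
At the standard offset (UTC−02:00), 18:45 UTC − 2h = 16:45 Fenove District standard time.
The standard-time date in Fenove District, 28 October 2033, lies within the daylight-saving period (24 April – 30 October), so Fenove District is on daylight time, UTC−01:00.
18:45 UTC − 1h = 17:45 local.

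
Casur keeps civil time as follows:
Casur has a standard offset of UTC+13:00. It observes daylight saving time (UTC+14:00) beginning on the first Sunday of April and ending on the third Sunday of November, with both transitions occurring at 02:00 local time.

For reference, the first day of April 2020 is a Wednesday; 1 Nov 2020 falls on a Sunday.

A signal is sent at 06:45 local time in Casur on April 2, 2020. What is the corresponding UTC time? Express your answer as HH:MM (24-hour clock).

1 April 2020 is a Wednesday, so the first Sunday is April 5.
1 November 2020 is a Sunday, so the first Sunday is November 1 and the third is November 15.
Daylight saving runs 5 April – 15 November; April 2, 2020 is outside that window, so Casur is on standard time at UTC+13:00.
06:45 local − 13h = 17:45 UTC (rolling into the previous day, 1 April 2020).

17:45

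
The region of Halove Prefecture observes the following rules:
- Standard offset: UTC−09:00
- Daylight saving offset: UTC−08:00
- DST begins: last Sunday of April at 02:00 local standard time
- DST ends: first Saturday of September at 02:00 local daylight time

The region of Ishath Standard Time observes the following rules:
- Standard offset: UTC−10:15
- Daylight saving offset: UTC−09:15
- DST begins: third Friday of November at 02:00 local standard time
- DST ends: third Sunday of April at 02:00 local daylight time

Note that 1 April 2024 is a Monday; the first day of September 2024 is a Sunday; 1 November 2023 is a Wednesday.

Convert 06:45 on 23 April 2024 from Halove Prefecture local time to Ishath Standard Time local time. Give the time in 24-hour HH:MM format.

1 April 2024 is a Monday, so Sundays fall on 7, 14, 21, 28; the last is April 28.
1 September 2024 is a Sunday, so the first Saturday is September 7.
23 April 2024 is outside the daylight-saving period (28 April – 7 September), so Halove Prefecture is on standard time, UTC−09:00.
06:45 Halove Prefecture + 9h = 15:45 UTC.
1 November 2023 is a Wednesday, so the first Friday is November 3 and the third is November 17.
1 April 2024 is a Monday, so the first Sunday is April 7 and the third is April 21.
At the standard offset (UTC−10:15), 15:45 UTC − 10h15m = 05:30 Ishath Standard Time standard time.
The standard-time date in Ishath Standard Time, 23 April 2024, is outside the daylight-saving period (17 November 2023 – 21 April 2024), so Ishath Standard Time is on standard time, UTC−10:15.
15:45 UTC − 10h15m = 05:30 Ishath Standard Time.

05:30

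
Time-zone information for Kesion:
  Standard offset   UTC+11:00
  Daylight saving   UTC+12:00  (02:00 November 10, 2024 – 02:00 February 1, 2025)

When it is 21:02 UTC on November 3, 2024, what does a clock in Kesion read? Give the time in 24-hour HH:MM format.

At the standard offset (UTC+11:00), 21:02 UTC + 11h = 08:02 Kesion standard time (rolling into the next day, 4 November 2024).
The standard-time date in Kesion, November 4, 2024, is outside the daylight-saving period (10 November 2024 – 1 February 2025), so Kesion is on standard time, UTC+11:00.
21:02 UTC + 11h = 08:02 local (rolling into the next day, 4 November 2024).

08:02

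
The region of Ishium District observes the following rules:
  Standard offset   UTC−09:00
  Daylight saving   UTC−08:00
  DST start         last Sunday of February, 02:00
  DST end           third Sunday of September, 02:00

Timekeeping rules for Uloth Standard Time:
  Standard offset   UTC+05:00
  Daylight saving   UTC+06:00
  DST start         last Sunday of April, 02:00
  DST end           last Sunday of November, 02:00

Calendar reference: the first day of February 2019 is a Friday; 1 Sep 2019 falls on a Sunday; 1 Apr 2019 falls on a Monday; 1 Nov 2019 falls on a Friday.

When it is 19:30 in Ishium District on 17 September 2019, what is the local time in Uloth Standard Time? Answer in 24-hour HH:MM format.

10:30

1 February 2019 is a Friday, so Sundays fall on 3, 10, 17, 24; the last is February 24.
1 September 2019 is a Sunday, so the first Sunday is September 1 and the third is September 15.
17 September 2019 is outside the daylight-saving period (24 February – 15 September), so Ishium District is on standard time, UTC−09:00.
19:30 Ishium District + 9h = 04:30 UTC (rolling into the next day, 18 September 2019).
1 April 2019 is a Monday, so Sundays fall on 7, 14, 21, 28; the last is April 28.
1 November 2019 is a Friday, so Sundays fall on 3, 10, 17, 24; the last is November 24.
At the standard offset (UTC+05:00), 04:30 UTC + 5h = 09:30 Uloth Standard Time standard time.
The standard-time date in Uloth Standard Time, 18 September 2019, lies within the daylight-saving period (28 April – 24 November), so Uloth Standard Time is on daylight time, UTC+06:00.
04:30 UTC + 6h = 10:30 Uloth Standard Time.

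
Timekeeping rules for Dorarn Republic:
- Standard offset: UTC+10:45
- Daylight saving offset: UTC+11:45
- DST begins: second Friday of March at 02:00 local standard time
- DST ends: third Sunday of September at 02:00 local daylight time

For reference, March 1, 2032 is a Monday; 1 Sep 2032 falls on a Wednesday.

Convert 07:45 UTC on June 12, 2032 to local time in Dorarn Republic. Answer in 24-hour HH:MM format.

1 March 2032 is a Monday, so the first Friday is March 5 and the second is March 12.
1 September 2032 is a Wednesday, so the first Sunday is September 5 and the third is September 19.
At the standard offset (UTC+10:45), 07:45 UTC + 10h45m = 18:30 Dorarn Republic standard time.
The standard-time date in Dorarn Republic, June 12, 2032, falls between 12 March and 19 September, so daylight saving is in effect and Dorarn Republic is at UTC+11:45.
07:45 UTC + 11h45m = 19:30 local.

19:30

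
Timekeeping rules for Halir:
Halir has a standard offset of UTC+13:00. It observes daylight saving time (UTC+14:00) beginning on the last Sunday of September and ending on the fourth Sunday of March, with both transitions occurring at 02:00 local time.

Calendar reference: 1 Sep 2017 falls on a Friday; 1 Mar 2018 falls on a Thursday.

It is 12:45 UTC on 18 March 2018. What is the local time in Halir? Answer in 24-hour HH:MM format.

1 September 2017 is a Friday, so Sundays fall on 3, 10, 17, 24; the last is September 24.
1 March 2018 is a Thursday, so the first Sunday is March 4 and the fourth is March 25.
At the standard offset (UTC+13:00), 12:45 UTC + 13h = 01:45 Halir standard time (rolling into the next day, 19 March 2018).
The standard-time date in Halir, 19 March 2018, lies within the daylight-saving period (24 September 2017 – 25 March 2018), so Halir is on daylight time, UTC+14:00.
12:45 UTC + 14h = 02:45 local (rolling into the next day, 19 March 2018).

02:45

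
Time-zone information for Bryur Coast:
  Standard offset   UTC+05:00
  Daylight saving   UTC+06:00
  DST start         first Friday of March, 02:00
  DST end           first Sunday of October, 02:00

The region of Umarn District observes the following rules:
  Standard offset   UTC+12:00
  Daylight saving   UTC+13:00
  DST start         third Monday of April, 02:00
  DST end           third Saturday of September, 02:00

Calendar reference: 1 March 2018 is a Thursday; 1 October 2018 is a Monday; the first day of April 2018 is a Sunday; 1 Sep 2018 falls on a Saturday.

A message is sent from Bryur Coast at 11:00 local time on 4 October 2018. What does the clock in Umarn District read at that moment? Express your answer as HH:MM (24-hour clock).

1 March 2018 is a Thursday, so the first Friday is March 2.
1 October 2018 is a Monday, so the first Sunday is October 7.
4 October 2018 lies within the daylight-saving period (2 March – 7 October), so Bryur Coast is on daylight time, UTC+06:00.
11:00 Bryur Coast − 6h = 05:00 UTC.
1 April 2018 is a Sunday, so the first Monday is April 2 and the third is April 16.
1 September 2018 is a Saturday, so the first Saturday is September 1 and the third is September 15.
At the standard offset (UTC+12:00), 05:00 UTC + 12h = 17:00 Umarn District standard time.
The standard-time date in Umarn District, 4 October 2018, does not fall between 16 April and 15 September, so daylight saving is not in effect and Umarn District is at UTC+12:00.
05:00 UTC + 12h = 17:00 Umarn District.

17:00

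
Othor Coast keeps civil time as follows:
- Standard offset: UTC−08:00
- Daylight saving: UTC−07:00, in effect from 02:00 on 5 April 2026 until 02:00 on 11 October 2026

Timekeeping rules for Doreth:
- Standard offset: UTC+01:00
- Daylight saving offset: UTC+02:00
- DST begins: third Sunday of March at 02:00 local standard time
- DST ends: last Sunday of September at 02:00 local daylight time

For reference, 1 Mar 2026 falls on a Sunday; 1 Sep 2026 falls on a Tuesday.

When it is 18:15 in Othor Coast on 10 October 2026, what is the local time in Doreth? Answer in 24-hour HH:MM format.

10 October 2026 lies within the daylight-saving period (5 April – 11 October), so Othor Coast is on daylight time, UTC−07:00.
18:15 Othor Coast + 7h = 01:15 UTC (rolling into the next day, 11 October 2026).
1 March 2026 is a Sunday, so the first Sunday is March 1 and the third is March 15.
1 September 2026 is a Tuesday, so Sundays fall on 6, 13, 20, 27; the last is September 27.
At the standard offset (UTC+01:00), 01:15 UTC + 1h = 02:15 Doreth standard time.
The standard-time date in Doreth, 11 October 2026, does not fall between 15 March and 27 September, so daylight saving is not in effect and Doreth is at UTC+01:00.
01:15 UTC + 1h = 02:15 Doreth.

02:15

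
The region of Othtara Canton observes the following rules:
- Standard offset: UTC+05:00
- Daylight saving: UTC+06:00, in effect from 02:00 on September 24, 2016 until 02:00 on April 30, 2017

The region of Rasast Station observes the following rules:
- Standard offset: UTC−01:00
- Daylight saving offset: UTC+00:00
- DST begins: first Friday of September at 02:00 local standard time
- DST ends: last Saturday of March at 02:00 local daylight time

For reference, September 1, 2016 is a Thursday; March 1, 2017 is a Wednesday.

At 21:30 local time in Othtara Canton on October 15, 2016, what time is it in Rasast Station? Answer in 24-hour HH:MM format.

15:30

October 15, 2016 falls between 24 September 2016 and 30 April 2017, so daylight saving is in effect and Othtara Canton is at UTC+06:00.
21:30 Othtara Canton − 6h = 15:30 UTC.
1 September 2016 is a Thursday, so the first Friday is September 2.
1 March 2017 is a Wednesday, so Saturdays fall on 4, 11, 18, 25; the last is March 25.
At the standard offset (UTC−01:00), 15:30 UTC − 1h = 14:30 Rasast Station standard time.
The standard-time date in Rasast Station, October 15, 2016, lies within the daylight-saving period (2 September 2016 – 25 March 2017), so Rasast Station is on daylight time, UTC+00:00.
15:30 UTC + 0h = 15:30 Rasast Station.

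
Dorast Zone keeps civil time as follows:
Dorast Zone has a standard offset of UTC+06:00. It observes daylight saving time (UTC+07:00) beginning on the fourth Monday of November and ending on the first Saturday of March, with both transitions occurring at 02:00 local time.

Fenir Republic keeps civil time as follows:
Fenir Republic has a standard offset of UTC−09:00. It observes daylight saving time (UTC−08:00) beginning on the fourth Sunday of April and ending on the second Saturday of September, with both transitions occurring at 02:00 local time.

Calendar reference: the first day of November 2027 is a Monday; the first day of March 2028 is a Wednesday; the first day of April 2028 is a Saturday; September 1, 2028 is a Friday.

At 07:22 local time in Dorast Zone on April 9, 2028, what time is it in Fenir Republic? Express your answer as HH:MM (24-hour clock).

16:22

1 November 2027 is a Monday, so the first Monday is November 1 and the fourth is November 22.
1 March 2028 is a Wednesday, so the first Saturday is March 4.
April 9, 2028 is outside the daylight-saving period (22 November 2027 – 4 March 2028), so Dorast Zone is on standard time, UTC+06:00.
07:22 Dorast Zone − 6h = 01:22 UTC.
1 April 2028 is a Saturday, so the first Sunday is April 2 and the fourth is April 23.
1 September 2028 is a Friday, so the first Saturday is September 2 and the second is September 9.
At the standard offset (UTC−09:00), 01:22 UTC − 9h = 16:22 Fenir Republic standard time (rolling into the previous day, 8 April 2028).
The standard-time date in Fenir Republic, April 8, 2028, is outside the daylight-saving period (23 April – 9 September), so Fenir Republic is on standard time, UTC−09:00.
01:22 UTC − 9h = 16:22 Fenir Republic (rolling into the previous day, 8 April 2028).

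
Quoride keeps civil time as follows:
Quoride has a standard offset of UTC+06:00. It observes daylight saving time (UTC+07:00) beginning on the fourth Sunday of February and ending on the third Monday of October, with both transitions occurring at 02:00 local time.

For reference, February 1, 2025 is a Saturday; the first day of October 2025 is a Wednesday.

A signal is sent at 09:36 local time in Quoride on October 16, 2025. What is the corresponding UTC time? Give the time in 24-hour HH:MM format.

02:36

1 February 2025 is a Saturday, so the first Sunday is February 2 and the fourth is February 23.
1 October 2025 is a Wednesday, so the first Monday is October 6 and the third is October 20.
Daylight saving runs 23 February – 20 October; October 16, 2025 is inside that window, so Quoride is at UTC+07:00.
09:36 local − 7h = 02:36 UTC.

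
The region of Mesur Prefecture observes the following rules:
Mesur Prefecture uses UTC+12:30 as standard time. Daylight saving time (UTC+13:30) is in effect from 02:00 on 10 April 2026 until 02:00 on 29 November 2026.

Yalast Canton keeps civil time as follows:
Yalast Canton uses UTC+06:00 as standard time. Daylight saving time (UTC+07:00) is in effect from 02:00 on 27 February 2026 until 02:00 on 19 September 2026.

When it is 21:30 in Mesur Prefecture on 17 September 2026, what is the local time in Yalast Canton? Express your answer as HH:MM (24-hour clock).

15:00

Daylight saving runs 10 April – 29 November; 17 September 2026 is inside that window, so Mesur Prefecture is at UTC+13:30.
21:30 Mesur Prefecture − 13h30m = 08:00 UTC.
At the standard offset (UTC+06:00), 08:00 UTC + 6h = 14:00 Yalast Canton standard time.
Daylight saving runs 27 February – 19 September; the standard-time date in Yalast Canton, 17 September 2026, is inside that window, so Yalast Canton is at UTC+07:00.
08:00 UTC + 7h = 15:00 Yalast Canton.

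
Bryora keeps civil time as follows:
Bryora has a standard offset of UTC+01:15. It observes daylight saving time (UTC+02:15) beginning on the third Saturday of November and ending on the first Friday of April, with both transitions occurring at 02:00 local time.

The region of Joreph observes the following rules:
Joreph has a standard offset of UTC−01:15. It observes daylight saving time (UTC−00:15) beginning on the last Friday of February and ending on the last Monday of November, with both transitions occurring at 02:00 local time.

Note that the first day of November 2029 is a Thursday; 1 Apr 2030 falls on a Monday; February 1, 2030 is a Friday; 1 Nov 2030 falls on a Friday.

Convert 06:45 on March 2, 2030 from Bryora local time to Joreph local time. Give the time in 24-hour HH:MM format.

04:15

1 November 2029 is a Thursday, so the first Saturday is November 3 and the third is November 17.
1 April 2030 is a Monday, so the first Friday is April 5.
Daylight saving runs 17 November 2029 – 5 April 2030; March 2, 2030 is inside that window, so Bryora is at UTC+02:15.
06:45 Bryora − 2h15m = 04:30 UTC.
1 February 2030 is a Friday, so Fridays fall on 1, 8, 15, 22; the last is February 22.
1 November 2030 is a Friday, so Mondays fall on 4, 11, 18, 25; the last is November 25.
At the standard offset (UTC−01:15), 04:30 UTC − 1h15m = 03:15 Joreph standard time.
Daylight saving runs 22 February – 25 November; the standard-time date in Joreph, March 2, 2030, is inside that window, so Joreph is at UTC−00:15.
04:30 UTC − 0h15m = 04:15 Joreph.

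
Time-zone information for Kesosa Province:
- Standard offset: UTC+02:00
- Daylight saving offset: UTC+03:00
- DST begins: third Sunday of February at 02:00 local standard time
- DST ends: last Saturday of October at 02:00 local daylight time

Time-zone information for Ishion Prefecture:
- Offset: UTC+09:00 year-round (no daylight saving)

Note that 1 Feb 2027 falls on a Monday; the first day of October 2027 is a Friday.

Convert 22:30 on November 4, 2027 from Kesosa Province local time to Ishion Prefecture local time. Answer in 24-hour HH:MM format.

05:30

1 February 2027 is a Monday, so the first Sunday is February 7 and the third is February 21.
1 October 2027 is a Friday, so Saturdays fall on 2, 9, 16, 23, 30; the last is October 30.
Daylight saving runs 21 February – 30 October; November 4, 2027 is outside that window, so Kesosa Province is on standard time at UTC+02:00.
22:30 Kesosa Province − 2h = 20:30 UTC.
Ishion Prefecture has no daylight saving, so its offset is UTC+09:00 year-round.
20:30 UTC + 9h = 05:30 Ishion Prefecture (rolling into the next day, 5 November 2027).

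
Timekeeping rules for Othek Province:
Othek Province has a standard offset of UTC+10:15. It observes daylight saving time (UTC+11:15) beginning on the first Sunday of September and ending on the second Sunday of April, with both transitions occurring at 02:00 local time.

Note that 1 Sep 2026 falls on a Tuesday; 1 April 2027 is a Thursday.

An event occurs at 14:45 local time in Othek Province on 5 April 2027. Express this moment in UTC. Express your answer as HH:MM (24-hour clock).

1 September 2026 is a Tuesday, so the first Sunday is September 6.
1 April 2027 is a Thursday, so the first Sunday is April 4 and the second is April 11.
5 April 2027 falls between 6 September 2026 and 11 April 2027, so daylight saving is in effect and Othek Province is at UTC+11:15.
14:45 local − 11h15m = 03:30 UTC.

03:30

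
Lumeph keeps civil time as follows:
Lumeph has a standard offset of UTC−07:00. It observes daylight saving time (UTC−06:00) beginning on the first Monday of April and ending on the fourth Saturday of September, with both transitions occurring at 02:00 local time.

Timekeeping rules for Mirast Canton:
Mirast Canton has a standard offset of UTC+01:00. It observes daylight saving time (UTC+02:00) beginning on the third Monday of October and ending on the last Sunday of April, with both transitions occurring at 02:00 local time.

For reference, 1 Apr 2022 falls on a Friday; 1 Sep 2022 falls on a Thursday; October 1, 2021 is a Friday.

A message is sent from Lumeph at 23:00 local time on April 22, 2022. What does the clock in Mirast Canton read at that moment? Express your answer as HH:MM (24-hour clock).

1 April 2022 is a Friday, so the first Monday is April 4.
1 September 2022 is a Thursday, so the first Saturday is September 3 and the fourth is September 24.
Daylight saving runs 4 April – 24 September; April 22, 2022 is inside that window, so Lumeph is at UTC−06:00.
23:00 Lumeph + 6h = 05:00 UTC (rolling into the next day, 23 April 2022).
1 October 2021 is a Friday, so the first Monday is October 4 and the third is October 18.
1 April 2022 is a Friday, so Sundays fall on 3, 10, 17, 24; the last is April 24.
At the standard offset (UTC+01:00), 05:00 UTC + 1h = 06:00 Mirast Canton standard time.
The standard-time date in Mirast Canton, April 23, 2022, lies within the daylight-saving period (18 October 2021 – 24 April 2022), so Mirast Canton is on daylight time, UTC+02:00.
05:00 UTC + 2h = 07:00 Mirast Canton.

07:00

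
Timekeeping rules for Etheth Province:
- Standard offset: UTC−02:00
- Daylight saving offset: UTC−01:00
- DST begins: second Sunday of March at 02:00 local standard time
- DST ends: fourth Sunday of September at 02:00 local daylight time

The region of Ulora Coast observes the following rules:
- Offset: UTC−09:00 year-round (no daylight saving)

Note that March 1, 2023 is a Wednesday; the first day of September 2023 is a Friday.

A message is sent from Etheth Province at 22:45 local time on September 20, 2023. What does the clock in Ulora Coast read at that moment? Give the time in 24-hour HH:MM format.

1 March 2023 is a Wednesday, so the first Sunday is March 5 and the second is March 12.
1 September 2023 is a Friday, so the first Sunday is September 3 and the fourth is September 24.
Daylight saving runs 12 March – 24 September; September 20, 2023 is inside that window, so Etheth Province is at UTC−01:00.
22:45 Etheth Province + 1h = 23:45 UTC.
Ulora Coast stays on UTC−09:00 all year.
23:45 UTC − 9h = 14:45 Ulora Coast.

14:45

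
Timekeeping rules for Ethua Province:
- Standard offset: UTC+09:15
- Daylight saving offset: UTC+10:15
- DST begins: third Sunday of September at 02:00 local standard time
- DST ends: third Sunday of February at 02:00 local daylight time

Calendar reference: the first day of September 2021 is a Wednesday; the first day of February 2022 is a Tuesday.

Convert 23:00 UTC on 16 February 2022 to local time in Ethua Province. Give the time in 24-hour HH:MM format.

1 September 2021 is a Wednesday, so the first Sunday is September 5 and the third is September 19.
1 February 2022 is a Tuesday, so the first Sunday is February 6 and the third is February 20.
At the standard offset (UTC+09:15), 23:00 UTC + 9h15m = 08:15 Ethua Province standard time (rolling into the next day, 17 February 2022).
The standard-time date in Ethua Province, 17 February 2022, lies within the daylight-saving period (19 September 2021 – 20 February 2022), so Ethua Province is on daylight time, UTC+10:15.
23:00 UTC + 10h15m = 09:15 local (rolling into the next day, 17 February 2022).

09:15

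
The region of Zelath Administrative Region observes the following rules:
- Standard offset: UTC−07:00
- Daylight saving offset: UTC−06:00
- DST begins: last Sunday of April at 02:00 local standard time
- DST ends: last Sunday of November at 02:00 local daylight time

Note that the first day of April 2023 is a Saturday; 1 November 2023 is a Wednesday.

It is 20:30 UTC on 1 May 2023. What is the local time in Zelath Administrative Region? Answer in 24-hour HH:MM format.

14:30

1 April 2023 is a Saturday, so Sundays fall on 2, 9, 16, 23, 30; the last is April 30.
1 November 2023 is a Wednesday, so Sundays fall on 5, 12, 19, 26; the last is November 26.
At the standard offset (UTC−07:00), 20:30 UTC − 7h = 13:30 Zelath Administrative Region standard time.
Daylight saving runs 30 April – 26 November; the standard-time date in Zelath Administrative Region, 1 May 2023, is inside that window, so Zelath Administrative Region is at UTC−06:00.
20:30 UTC − 6h = 14:30 local.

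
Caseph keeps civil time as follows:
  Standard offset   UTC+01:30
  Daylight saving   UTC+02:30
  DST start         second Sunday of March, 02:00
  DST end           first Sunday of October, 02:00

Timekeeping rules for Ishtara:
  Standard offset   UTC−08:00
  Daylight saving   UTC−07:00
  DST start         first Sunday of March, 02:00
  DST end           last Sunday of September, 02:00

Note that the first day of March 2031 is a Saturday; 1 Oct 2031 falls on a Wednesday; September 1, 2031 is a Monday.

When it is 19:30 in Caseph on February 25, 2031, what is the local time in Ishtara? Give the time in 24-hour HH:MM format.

10:00

1 March 2031 is a Saturday, so the first Sunday is March 2 and the second is March 9.
1 October 2031 is a Wednesday, so the first Sunday is October 5.
Daylight saving runs 9 March – 5 October; February 25, 2031 is outside that window, so Caseph is on standard time at UTC+01:30.
19:30 Caseph − 1h30m = 18:00 UTC.
1 March 2031 is a Saturday, so the first Sunday is March 2.
1 September 2031 is a Monday, so Sundays fall on 7, 14, 21, 28; the last is September 28.
At the standard offset (UTC−08:00), 18:00 UTC − 8h = 10:00 Ishtara standard time.
Daylight saving runs 2 March – 28 September; the standard-time date in Ishtara, February 25, 2031, is outside that window, so Ishtara is on standard time at UTC−08:00.
18:00 UTC − 8h = 10:00 Ishtara.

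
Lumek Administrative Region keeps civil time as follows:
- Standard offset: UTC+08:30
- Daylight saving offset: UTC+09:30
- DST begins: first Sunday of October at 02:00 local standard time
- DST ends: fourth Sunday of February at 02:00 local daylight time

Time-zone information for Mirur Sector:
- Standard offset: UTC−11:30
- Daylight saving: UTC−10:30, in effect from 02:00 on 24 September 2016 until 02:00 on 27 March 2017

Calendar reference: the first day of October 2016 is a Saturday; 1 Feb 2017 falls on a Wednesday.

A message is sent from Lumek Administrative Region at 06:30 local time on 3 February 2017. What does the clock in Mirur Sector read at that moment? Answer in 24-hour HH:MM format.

1 October 2016 is a Saturday, so the first Sunday is October 2.
1 February 2017 is a Wednesday, so the first Sunday is February 5 and the fourth is February 26.
3 February 2017 falls between 2 October 2016 and 26 February 2017, so daylight saving is in effect and Lumek Administrative Region is at UTC+09:30.
06:30 Lumek Administrative Region − 9h30m = 21:00 UTC (rolling into the previous day, 2 February 2017).
At the standard offset (UTC−11:30), 21:00 UTC − 11h30m = 09:30 Mirur Sector standard time.
The standard-time date in Mirur Sector, 2 February 2017, falls between 24 September 2016 and 27 March 2017, so daylight saving is in effect and Mirur Sector is at UTC−10:30.
21:00 UTC − 10h30m = 10:30 Mirur Sector.

10:30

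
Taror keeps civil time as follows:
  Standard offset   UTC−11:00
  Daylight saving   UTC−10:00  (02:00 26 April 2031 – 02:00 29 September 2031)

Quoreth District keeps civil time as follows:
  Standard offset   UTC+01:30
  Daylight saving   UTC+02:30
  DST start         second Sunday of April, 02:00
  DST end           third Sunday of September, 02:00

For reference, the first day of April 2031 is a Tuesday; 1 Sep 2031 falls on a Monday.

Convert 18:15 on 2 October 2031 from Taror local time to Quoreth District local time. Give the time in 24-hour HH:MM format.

06:45

2 October 2031 does not fall between 26 April and 29 September, so daylight saving is not in effect and Taror is at UTC−11:00.
18:15 Taror + 11h = 05:15 UTC (rolling into the next day, 3 October 2031).
1 April 2031 is a Tuesday, so the first Sunday is April 6 and the second is April 13.
1 September 2031 is a Monday, so the first Sunday is September 7 and the third is September 21.
At the standard offset (UTC+01:30), 05:15 UTC + 1h30m = 06:45 Quoreth District standard time.
The standard-time date in Quoreth District, 3 October 2031, does not fall between 13 April and 21 September, so daylight saving is not in effect and Quoreth District is at UTC+01:30.
05:15 UTC + 1h30m = 06:45 Quoreth District.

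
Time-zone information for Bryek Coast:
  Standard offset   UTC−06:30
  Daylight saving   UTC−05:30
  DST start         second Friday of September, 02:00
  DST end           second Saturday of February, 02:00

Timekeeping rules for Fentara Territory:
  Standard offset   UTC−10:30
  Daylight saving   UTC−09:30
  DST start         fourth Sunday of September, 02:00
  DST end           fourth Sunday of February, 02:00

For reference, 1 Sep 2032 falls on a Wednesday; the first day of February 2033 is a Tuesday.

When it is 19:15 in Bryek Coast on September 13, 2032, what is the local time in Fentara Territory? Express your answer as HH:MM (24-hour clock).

14:15

1 September 2032 is a Wednesday, so the first Friday is September 3 and the second is September 10.
1 February 2033 is a Tuesday, so the first Saturday is February 5 and the second is February 12.
Daylight saving runs 10 September 2032 – 12 February 2033; September 13, 2032 is inside that window, so Bryek Coast is at UTC−05:30.
19:15 Bryek Coast + 5h30m = 00:45 UTC (rolling into the next day, 14 September 2032).
1 September 2032 is a Wednesday, so the first Sunday is September 5 and the fourth is September 26.
1 February 2033 is a Tuesday, so the first Sunday is February 6 and the fourth is February 27.
At the standard offset (UTC−10:30), 00:45 UTC − 10h30m = 14:15 Fentara Territory standard time (rolling into the previous day, 13 September 2032).
The standard-time date in Fentara Territory, September 13, 2032, is outside the daylight-saving period (26 September 2032 – 27 February 2033), so Fentara Territory is on standard time, UTC−10:30.
00:45 UTC − 10h30m = 14:15 Fentara Territory (rolling into the previous day, 13 September 2032).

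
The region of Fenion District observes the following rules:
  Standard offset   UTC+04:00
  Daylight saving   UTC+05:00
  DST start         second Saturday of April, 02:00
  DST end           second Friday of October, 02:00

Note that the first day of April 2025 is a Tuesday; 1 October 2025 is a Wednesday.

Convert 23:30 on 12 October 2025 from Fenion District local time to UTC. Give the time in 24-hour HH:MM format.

19:30

1 April 2025 is a Tuesday, so the first Saturday is April 5 and the second is April 12.
1 October 2025 is a Wednesday, so the first Friday is October 3 and the second is October 10.
12 October 2025 is outside the daylight-saving period (12 April – 10 October), so Fenion District is on standard time, UTC+04:00.
23:30 local − 4h = 19:30 UTC.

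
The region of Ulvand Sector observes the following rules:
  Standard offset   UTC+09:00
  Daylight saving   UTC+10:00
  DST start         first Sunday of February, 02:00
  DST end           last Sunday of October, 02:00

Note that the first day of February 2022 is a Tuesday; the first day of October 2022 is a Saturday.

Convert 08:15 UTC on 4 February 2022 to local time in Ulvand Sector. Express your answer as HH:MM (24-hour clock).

17:15

1 February 2022 is a Tuesday, so the first Sunday is February 6.
1 October 2022 is a Saturday, so Sundays fall on 2, 9, 16, 23, 30; the last is October 30.
At the standard offset (UTC+09:00), 08:15 UTC + 9h = 17:15 Ulvand Sector standard time.
Daylight saving runs 6 February – 30 October; the standard-time date in Ulvand Sector, 4 February 2022, is outside that window, so Ulvand Sector is on standard time at UTC+09:00.
08:15 UTC + 9h = 17:15 local.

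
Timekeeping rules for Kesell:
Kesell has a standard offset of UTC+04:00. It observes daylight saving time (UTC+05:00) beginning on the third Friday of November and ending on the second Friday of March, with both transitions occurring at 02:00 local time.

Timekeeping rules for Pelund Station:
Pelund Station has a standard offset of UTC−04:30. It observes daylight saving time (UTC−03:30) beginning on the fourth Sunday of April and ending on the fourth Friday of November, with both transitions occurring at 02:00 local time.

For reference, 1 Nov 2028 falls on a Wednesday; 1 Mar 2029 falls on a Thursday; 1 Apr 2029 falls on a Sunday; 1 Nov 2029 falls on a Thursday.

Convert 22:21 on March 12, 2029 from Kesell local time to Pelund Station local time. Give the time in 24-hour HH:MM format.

1 November 2028 is a Wednesday, so the first Friday is November 3 and the third is November 17.
1 March 2029 is a Thursday, so the first Friday is March 2 and the second is March 9.
March 12, 2029 is outside the daylight-saving period (17 November 2028 – 9 March 2029), so Kesell is on standard time, UTC+04:00.
22:21 Kesell − 4h = 18:21 UTC.
1 April 2029 is a Sunday, so the first Sunday is April 1 and the fourth is April 22.
1 November 2029 is a Thursday, so the first Friday is November 2 and the fourth is November 23.
At the standard offset (UTC−04:30), 18:21 UTC − 4h30m = 13:51 Pelund Station standard time.
The standard-time date in Pelund Station, March 12, 2029, is outside the daylight-saving period (22 April – 23 November), so Pelund Station is on standard time, UTC−04:30.
18:21 UTC − 4h30m = 13:51 Pelund Station.

13:51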